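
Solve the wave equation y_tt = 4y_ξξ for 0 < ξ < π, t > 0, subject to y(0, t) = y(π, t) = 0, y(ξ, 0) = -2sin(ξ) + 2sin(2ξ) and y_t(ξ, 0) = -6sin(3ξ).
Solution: Using separation of variables y = X(ξ)T(t):
Eigenfunctions: sin(nξ), n = 1, 2, 3, ...
General solution: y(ξ, t) = Σ [A_n cos(2n t) + B_n sin(2n t)] sin(nξ)
From y(ξ,0) = -2sin(ξ) + 2sin(2ξ): A_1=-2, A_2=2. From y_t(ξ,0) = -6sin(3ξ), using y_t(ξ,0) = Σ ω_n B_n sin(nξ) with ω_n = 2n: B_3 = (-6)/6 = -1.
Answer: y(ξ, t) = -sin(6t)sin(3ξ) - 2sin(ξ)cos(2t) + 2sin(2ξ)cos(4t)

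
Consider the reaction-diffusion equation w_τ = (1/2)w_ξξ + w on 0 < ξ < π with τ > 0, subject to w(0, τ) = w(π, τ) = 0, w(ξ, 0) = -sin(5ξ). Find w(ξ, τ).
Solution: Substitute w = exp(τ)u, i.e. u = exp(-τ)w.
By the product rule, w_τ = exp(τ)(u_τ + u), w_ξξ = exp(τ)u_ξξ.
Substituting into the PDE and dividing by exp(τ): u_τ + u = (1/2)u_ξξ + u.
The lower-order terms cancel, leaving the standard heat equation u_τ = (1/2)u_ξξ.
Initial data for u: u(ξ,0) = w(ξ,0) = -sin(5ξ). The boundary conditions carry over: u(0,τ) = u(π,τ) = 0.
Solve for u:
  Using separation of variables u = X(ξ)T(τ):
  Eigenfunctions: sin(nξ), n = 1, 2, 3, ...
  General solution: u(ξ, τ) = Σ c_n sin(nξ) exp(-n² τ/2)
  Matching u(ξ,0) = -sin(5ξ) term by term: c_5=-1.
Hence u(ξ,τ) = -exp(-25τ/2)sin(5ξ).
Transform back: w(ξ,τ) = exp(τ)u(ξ,τ).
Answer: w(ξ, τ) = -exp(-23τ/2)sin(5ξ)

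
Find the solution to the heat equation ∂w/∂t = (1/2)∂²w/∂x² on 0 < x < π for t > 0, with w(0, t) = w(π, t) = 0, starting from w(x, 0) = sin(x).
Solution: Separating variables: w = Σ c_n exp(-n²t/2) sin(nx). From w(x,0) = sin(x): c_1=1.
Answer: w(x, t) = exp(-t/2)sin(x)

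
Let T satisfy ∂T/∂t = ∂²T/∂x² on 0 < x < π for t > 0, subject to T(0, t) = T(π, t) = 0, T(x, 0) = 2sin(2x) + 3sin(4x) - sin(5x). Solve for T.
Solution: Using separation of variables T = X(x)G(t):
Eigenfunctions: sin(nx), n = 1, 2, 3, ...
General solution: T(x, t) = Σ c_n sin(nx) exp(-n² t)
Matching T(x,0) = 2sin(2x) + 3sin(4x) - sin(5x) term by term: c_2=2, c_4=3, c_5=-1.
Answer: T(x, t) = 2exp(-4t)sin(2x) + 3exp(-16t)sin(4x) - exp(-25t)sin(5x)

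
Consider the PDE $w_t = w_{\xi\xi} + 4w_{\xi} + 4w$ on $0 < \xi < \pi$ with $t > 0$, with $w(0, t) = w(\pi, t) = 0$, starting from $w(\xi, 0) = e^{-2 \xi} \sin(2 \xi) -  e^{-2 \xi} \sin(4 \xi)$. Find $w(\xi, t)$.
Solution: Substitute $w = e^{-2\xi}u$.
Then $w_{\xi} = e^{-2\xi}(u_{\xi} - 2u)$, $w_{\xi\xi} = e^{-2\xi}(u_{\xi\xi} - 4u_{\xi} + 4u)$, $w_t = e^{-2\xi}u_t$; substituting and dividing by $e^{-2\xi}$, the lower-order terms cancel: $u_t = u_{\xi\xi}$ (standard heat equation).
Data for $u$: $u(\xi,0) = e^{2\xi}w(\xi,0) = \sin(2 \xi) - \sin(4 \xi)$. The boundary conditions carry over: $u(0,t) = u(\pi,t) = 0$.
Separating variables: $u = \sum c_n e^{-n^2t} \sin(n\xi)$. From $u(\xi,0) = \sin(2 \xi) - \sin(4 \xi)$: $c_2=1, c_4=-1$.
So $u(\xi,t) = e^{-4 t} \sin(2 \xi) - e^{-16 t} \sin(4 \xi)$, and $w(\xi,t) = e^{-2\xi}u(\xi,t)$.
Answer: $w(\xi, t) = e^{-2 \xi} e^{-4 t} \sin(2 \xi) -  e^{-2 \xi} e^{-16 t} \sin(4 \xi)$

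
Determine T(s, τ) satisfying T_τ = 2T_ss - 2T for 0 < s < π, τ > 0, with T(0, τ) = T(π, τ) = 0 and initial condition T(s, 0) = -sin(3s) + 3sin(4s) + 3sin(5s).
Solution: Substitute T = exp(-2τ)u.
Then T_τ = exp(-2τ)(u_τ - 2u), T_ss = exp(-2τ)u_ss; substituting and dividing by exp(-2τ), the lower-order terms cancel: u_τ = 2u_ss (standard heat equation).
Data for u: u(s,0) = T(s,0) = -sin(3s) + 3sin(4s) + 3sin(5s). The boundary conditions carry over: u(0,τ) = u(π,τ) = 0.
Separating variables: u = Σ c_n exp(-2n²τ) sin(ns). From u(s,0) = -sin(3s) + 3sin(4s) + 3sin(5s): c_3=-1, c_4=3, c_5=3.
So u(s,τ) = -exp(-18τ)sin(3s) + 3exp(-32τ)sin(4s) + 3exp(-50τ)sin(5s), and T(s,τ) = exp(-2τ)u(s,τ).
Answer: T(s, τ) = -exp(-20τ)sin(3s) + 3exp(-34τ)sin(4s) + 3exp(-52τ)sin(5s)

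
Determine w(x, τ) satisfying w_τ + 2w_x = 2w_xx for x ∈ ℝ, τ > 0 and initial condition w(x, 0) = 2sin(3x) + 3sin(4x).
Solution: Moving frame: η = x - 2τ, σ = τ, w = u(η,σ), so w_τ = u_σ - 2u_η and w_xx = u_ηη.
Hence w_τ + 2w_x = u_σ and the PDE becomes the heat equation u_σ = 2u_ηη on η ∈ ℝ.
Initial data: u(η,0) = w(η,0) = 2sin(3η) + 3sin(4η). Each mode sin(nη) decays as exp(-2n²σ) on ℝ, so u(η,σ) = Σ c_n exp(-2n²σ) sin(nη) with c_3=2, c_4=3: u(η,σ) = 2exp(-18σ)sin(3η) + 3exp(-32σ)sin(4η).
Substituting back: w(x,τ) = u(x - 2τ, τ).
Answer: w(x, τ) = 2exp(-18τ)sin(3x - 6τ) + 3exp(-32τ)sin(4x - 8τ)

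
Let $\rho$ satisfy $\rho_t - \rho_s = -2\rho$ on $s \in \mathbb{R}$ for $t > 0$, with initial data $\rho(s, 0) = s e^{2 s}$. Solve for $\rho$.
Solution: Substitute $\rho = e^{2s}u$, i.e. $u = e^{-2s}\rho$.
By the product rule, $\rho_s = e^{2s}(u_s + 2u)$, $\rho_t = e^{2s}u_t$.
Substituting into the PDE and dividing by $e^{2s}$: $u_t - (u_s + 2u) = -2u$.
The lower-order terms cancel, leaving the standard advection equation $u_t - u_s = 0$.
Initial data for $u$: $u(s,0) = e^{-2s}\rho(s,0) = s$.
Solve for $u$:
  By method of characteristics (waves move left with speed 1):
  Along characteristics $s + t =$ const, $u$ is constant, so $u(s,t) = f(s + t)$ with $f = u( \cdot , 0)$.
Hence $u(s,t) = s + t$.
Transform back: $\rho(s,t) = e^{2s}u(s,t)$.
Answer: $\rho(s, t) = s e^{2 s} + t e^{2 s}$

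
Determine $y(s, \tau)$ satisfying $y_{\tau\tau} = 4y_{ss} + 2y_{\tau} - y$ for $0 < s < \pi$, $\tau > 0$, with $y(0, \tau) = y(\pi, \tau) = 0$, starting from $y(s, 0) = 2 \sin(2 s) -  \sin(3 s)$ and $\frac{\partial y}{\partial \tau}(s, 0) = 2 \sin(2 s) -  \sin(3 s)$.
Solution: Substitute $y = e^{\tau}u$.
Then $y_{\tau} = e^{\tau}(u_{\tau} + u)$, $y_{\tau\tau} = e^{\tau}(u_{\tau\tau} + 2u_{\tau} + u)$, $y_{ss} = e^{\tau}u_{ss}$; substituting and dividing by $e^{\tau}$, the lower-order terms cancel: $u_{\tau\tau} = 4u_{ss}$ (standard wave equation).
Data for $u$: $u(s,0) = y(s,0) = 2 \sin(2 s) - \sin(3 s)$; $u_{\tau}(s,0) = y_{\tau}(s,0) - y(s,0) = 0$. The boundary conditions carry over: $u(0,\tau) = u(\pi,\tau) = 0$.
Separating variables: $u = \sum [A_n \cos(\omega_n \tau) + B_n \sin(\omega_n \tau)] \sin(ns)$, $\omega_n = 2n$. From ICs: $A_2=2, A_3=-1$.
So $u(s,\tau) = 2 \sin(2 s) \cos(4 \tau) - \sin(3 s) \cos(6 \tau)$, and $y(s,\tau) = e^{\tau}u(s,\tau)$.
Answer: $y(s, \tau) = 2 e^{\tau} \sin(2 s) \cos(4 \tau) -  e^{\tau} \sin(3 s) \cos(6 \tau)$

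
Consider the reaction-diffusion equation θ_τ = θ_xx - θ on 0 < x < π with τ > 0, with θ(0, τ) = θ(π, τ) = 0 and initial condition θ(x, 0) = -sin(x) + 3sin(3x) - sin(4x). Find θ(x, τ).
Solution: Substitute θ = exp(-τ)u, i.e. u = exp(τ)θ.
By the product rule, θ_τ = exp(-τ)(u_τ - u), θ_xx = exp(-τ)u_xx.
Substituting into the PDE and dividing by exp(-τ): u_τ - u = u_xx - u.
The lower-order terms cancel, leaving the standard heat equation u_τ = u_xx.
Initial data for u: u(x,0) = θ(x,0) = -sin(x) + 3sin(3x) - sin(4x). The boundary conditions carry over: u(0,τ) = u(π,τ) = 0.
Solve for u:
  Using separation of variables u = X(x)G(τ):
  Eigenfunctions: sin(nx), n = 1, 2, 3, ...
  General solution: u(x, τ) = Σ c_n sin(nx) exp(-n² τ)
  Matching u(x,0) = -sin(x) + 3sin(3x) - sin(4x) term by term: c_1=-1, c_3=3, c_4=-1.
Hence u(x,τ) = -exp(-τ)sin(x) + 3exp(-9τ)sin(3x) - exp(-16τ)sin(4x).
Transform back: θ(x,τ) = exp(-τ)u(x,τ).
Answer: θ(x, τ) = -exp(-2τ)sin(x) + 3exp(-10τ)sin(3x) - exp(-17τ)sin(4x)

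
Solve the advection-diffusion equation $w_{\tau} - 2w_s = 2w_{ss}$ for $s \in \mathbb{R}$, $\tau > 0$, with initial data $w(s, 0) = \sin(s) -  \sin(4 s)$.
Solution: Moving frame: $\eta = s + 2\tau$, $\sigma = \tau$, $w = u(\eta,\sigma)$, so $w_{\tau} = u_{\sigma} + 2u_{\eta}$ and $w_{ss} = u_{\eta\eta}$.
Hence $w_{\tau} - 2w_s = u_{\sigma}$ and the PDE becomes the heat equation $u_{\sigma} = 2u_{\eta\eta}$ on $\eta \in \mathbb{R}$.
Initial data: $u(\eta,0) = w(\eta,0) = \sin(\eta) - \sin(4 \eta)$. Each mode $\sin(n\eta)$ decays as $e^{-2n^2\sigma}$ on $\mathbb{R}$, so $u(\eta,\sigma) = \sum c_n e^{-2n^2\sigma} \sin(n\eta)$ with $c_1=1, c_4=-1$: $u(\eta,\sigma) = e^{-2 \sigma} \sin(\eta) - e^{-32 \sigma} \sin(4 \eta)$.
Substituting back: $w(s,\tau) = u(s + 2\tau, \tau)$.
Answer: $w(s, \tau) = e^{-2 \tau} \sin(2 \tau + s) -  e^{-32 \tau} \sin(8 \tau + 4 s)$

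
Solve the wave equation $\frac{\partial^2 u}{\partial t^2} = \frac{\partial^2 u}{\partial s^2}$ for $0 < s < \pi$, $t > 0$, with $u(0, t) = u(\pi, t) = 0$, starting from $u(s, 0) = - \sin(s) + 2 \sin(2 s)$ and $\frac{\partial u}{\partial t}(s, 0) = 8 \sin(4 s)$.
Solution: Separating variables: $u = \sum [A_n \cos(\omega_n t) + B_n \sin(\omega_n t)] \sin(ns)$, $\omega_n = n$. From ICs ($B_n$ = velocity coefficient / $\omega_n$): $A_1=-1, A_2=2, B_4=2$.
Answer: $u(s, t) = - \sin(s) \cos(t) + 2 \sin(2 s) \cos(2 t) + 2 \sin(4 s) \sin(4 t)$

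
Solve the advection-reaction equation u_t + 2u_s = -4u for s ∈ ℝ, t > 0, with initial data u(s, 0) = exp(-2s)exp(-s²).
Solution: Substitute u = exp(-2s)w.
Then u_s = exp(-2s)(w_s - 2w), u_t = exp(-2s)w_t; substituting and dividing by exp(-2s), the lower-order terms cancel: w_t + 2w_s = 0 (standard advection equation).
Data for w: w(s,0) = exp(2s)u(s,0) = exp(-s²).
By characteristics (ds/dt = 2), w(s,t) = f(s - 2t) with f = w(·, 0).
So w(s,t) = exp(-(s - 2t)²), and u(s,t) = exp(-2s)w(s,t).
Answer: u(s, t) = exp(-2s)exp(-(s - 2t)²)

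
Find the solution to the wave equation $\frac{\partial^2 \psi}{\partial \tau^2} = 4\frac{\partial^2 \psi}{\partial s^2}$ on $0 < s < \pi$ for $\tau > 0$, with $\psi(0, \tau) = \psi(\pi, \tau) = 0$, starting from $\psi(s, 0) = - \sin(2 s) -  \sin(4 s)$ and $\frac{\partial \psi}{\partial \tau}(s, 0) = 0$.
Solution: Using separation of variables $\psi = X(s)T(\tau)$:
Eigenfunctions: $\sin(ns)$, $n = 1, 2, 3, \ldots$
General solution: $\psi(s, \tau) = \sum [A_n \cos(2n \tau) + B_n \sin(2n \tau)] \sin(ns)$
From $\psi(s,0) = - \sin(2 s) - \sin(4 s)$: $A_2=-1, A_4=-1$. From $\psi_{\tau}(s,0) = 0$: all $B_n = 0$.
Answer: $\psi(s, \tau) = - \sin(2 s) \cos(4 \tau) -  \sin(4 s) \cos(8 \tau)$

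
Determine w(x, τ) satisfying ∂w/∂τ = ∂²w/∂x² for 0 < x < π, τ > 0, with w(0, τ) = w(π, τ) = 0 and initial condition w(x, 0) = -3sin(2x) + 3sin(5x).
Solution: Separating variables: w = Σ c_n exp(-n²τ) sin(nx). From w(x,0) = -3sin(2x) + 3sin(5x): c_2=-3, c_5=3.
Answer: w(x, τ) = -3exp(-4τ)sin(2x) + 3exp(-25τ)sin(5x)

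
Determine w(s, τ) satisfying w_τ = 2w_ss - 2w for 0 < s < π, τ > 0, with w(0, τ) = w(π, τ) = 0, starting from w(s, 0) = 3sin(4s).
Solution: Substitute w = exp(-2τ)u.
Then w_τ = exp(-2τ)(u_τ - 2u), w_ss = exp(-2τ)u_ss; substituting and dividing by exp(-2τ), the lower-order terms cancel: u_τ = 2u_ss (standard heat equation).
Data for u: u(s,0) = w(s,0) = 3sin(4s). The boundary conditions carry over: u(0,τ) = u(π,τ) = 0.
Separating variables: u = Σ c_n exp(-2n²τ) sin(ns). From u(s,0) = 3sin(4s): c_4=3.
So u(s,τ) = 3exp(-32τ)sin(4s), and w(s,τ) = exp(-2τ)u(s,τ).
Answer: w(s, τ) = 3exp(-34τ)sin(4s)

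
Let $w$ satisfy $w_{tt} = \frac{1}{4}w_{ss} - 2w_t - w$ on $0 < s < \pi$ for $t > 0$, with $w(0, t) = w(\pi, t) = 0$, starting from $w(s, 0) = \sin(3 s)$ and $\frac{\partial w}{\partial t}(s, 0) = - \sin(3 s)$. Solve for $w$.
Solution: Substitute $w = e^{-t}u$, i.e. $u = e^{t}w$.
By the product rule, $w_t = e^{-t}(u_t - u)$, $w_{tt} = e^{-t}(u_{tt} - 2u_t + u)$, $w_{ss} = e^{-t}u_{ss}$.
Substituting into the PDE and dividing by $e^{-t}$: $u_{tt} - 2u_t + u = \frac{1}{4}u_{ss} - 2(u_t - u) - u$.
The lower-order terms cancel, leaving the standard wave equation $u_{tt} = \frac{1}{4}u_{ss}$.
Initial data for $u$: $u(s,0) = w(s,0) = \sin(3 s)$; $u_t(s,0) = w_t(s,0) + w(s,0) = 0$. The boundary conditions carry over: $u(0,t) = u(\pi,t) = 0$.
Solve for $u$:
  Using separation of variables $u = X(s)T(t)$:
  Eigenfunctions: $\sin(ns)$, $n = 1, 2, 3, \ldots$
  General solution: $u(s, t) = \sum [A_n \cos(n t/2) + B_n \sin(n t/2)] \sin(ns)$
  From $u(s,0) = \sin(3 s)$: $A_3=1$. From $u_t(s,0) = 0$: all $B_n = 0$.
Hence $u(s,t) = \sin(3 s) \cos(3 t/2)$.
Transform back: $w(s,t) = e^{-t}u(s,t)$.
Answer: $w(s, t) = e^{-t} \sin(3 s) \cos(3 t/2)$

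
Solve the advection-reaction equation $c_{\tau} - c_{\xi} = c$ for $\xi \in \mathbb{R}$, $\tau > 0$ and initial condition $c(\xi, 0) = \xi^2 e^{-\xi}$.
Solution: Substitute $c = e^{-\xi}u$, i.e. $u = e^{\xi}c$.
By the product rule, $c_{\xi} = e^{-\xi}(u_{\xi} - u)$, $c_{\tau} = e^{-\xi}u_{\tau}$.
Substituting into the PDE and dividing by $e^{-\xi}$: $u_{\tau} - (u_{\xi} - u) = u$.
The lower-order terms cancel, leaving the standard advection equation $u_{\tau} - u_{\xi} = 0$.
Initial data for $u$: $u(\xi,0) = e^{\xi}c(\xi,0) = \xi^2$.
Solve for $u$:
  By method of characteristics (waves move left with speed 1):
  Along characteristics $\xi + \tau =$ const, $u$ is constant, so $u(\xi,\tau) = f(\xi + \tau)$ with $f = u( \cdot , 0)$.
Hence $u(\xi,\tau) = \xi^2 + 2 \xi \tau + \tau^2$.
Transform back: $c(\xi,\tau) = e^{-\xi}u(\xi,\tau)$.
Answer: $c(\xi, \tau) = \tau^2 e^{-\xi} + 2 \tau \xi e^{-\xi} + \xi^2 e^{-\xi}$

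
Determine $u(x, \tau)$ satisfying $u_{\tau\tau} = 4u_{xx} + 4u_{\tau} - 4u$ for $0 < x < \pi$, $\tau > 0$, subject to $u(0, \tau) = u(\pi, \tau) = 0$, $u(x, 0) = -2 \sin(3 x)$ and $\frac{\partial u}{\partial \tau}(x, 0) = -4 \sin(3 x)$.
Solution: Substitute $u = e^{2\tau}w$.
Then $u_{\tau} = e^{2\tau}(w_{\tau} + 2w)$, $u_{\tau\tau} = e^{2\tau}(w_{\tau\tau} + 4w_{\tau} + 4w)$, $u_{xx} = e^{2\tau}w_{xx}$; substituting and dividing by $e^{2\tau}$, the lower-order terms cancel: $w_{\tau\tau} = 4w_{xx}$ (standard wave equation).
Data for $w$: $w(x,0) = u(x,0) = -2 \sin(3 x)$; $w_{\tau}(x,0) = u_{\tau}(x,0) - 2u(x,0) = 0$. The boundary conditions carry over: $w(0,\tau) = w(\pi,\tau) = 0$.
Separating variables: $w = \sum [A_n \cos(\omega_n \tau) + B_n \sin(\omega_n \tau)] \sin(nx)$, $\omega_n = 2n$. From ICs: $A_3=-2$.
So $w(x,\tau) = -2 \sin(3 x) \cos(6 \tau)$, and $u(x,\tau) = e^{2\tau}w(x,\tau)$.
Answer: $u(x, \tau) = -2 e^{2 \tau} \sin(3 x) \cos(6 \tau)$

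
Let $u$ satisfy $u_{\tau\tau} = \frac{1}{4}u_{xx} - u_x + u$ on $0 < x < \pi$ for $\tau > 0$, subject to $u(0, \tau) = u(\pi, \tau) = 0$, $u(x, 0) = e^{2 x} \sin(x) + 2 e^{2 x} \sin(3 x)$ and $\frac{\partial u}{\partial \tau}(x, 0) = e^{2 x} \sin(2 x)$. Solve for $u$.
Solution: Substitute $u = e^{2x}w$.
Then $u_x = e^{2x}(w_x + 2w)$, $u_{xx} = e^{2x}(w_{xx} + 4w_x + 4w)$, $u_{\tau\tau} = e^{2x}w_{\tau\tau}$; substituting and dividing by $e^{2x}$, the lower-order terms cancel: $w_{\tau\tau} = \frac{1}{4}w_{xx}$ (standard wave equation).
Data for $w$: $w(x,0) = e^{-2x}u(x,0) = \sin(x) + 2 \sin(3 x)$; $w_{\tau}(x,0) = e^{-2x}u_{\tau}(x,0) = \sin(2 x)$. The boundary conditions carry over: $w(0,\tau) = w(\pi,\tau) = 0$.
Separating variables: $w = \sum [A_n \cos(\omega_n \tau) + B_n \sin(\omega_n \tau)] \sin(nx)$, $\omega_n = n/2$. From ICs ($B_n$ = velocity coefficient / $\omega_n$): $A_1=1, A_3=2, B_2=1$.
So $w(x,\tau) = \sin(x) \cos(\tau/2) + \sin(2 x) \sin(\tau) + 2 \sin(3 x) \cos(3 \tau/2)$, and $u(x,\tau) = e^{2x}w(x,\tau)$.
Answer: $u(x, \tau) = e^{2 x} \sin(\tau) \sin(2 x) + e^{2 x} \sin(x) \cos(\tau/2) + 2 e^{2 x} \sin(3 x) \cos(3 \tau/2)$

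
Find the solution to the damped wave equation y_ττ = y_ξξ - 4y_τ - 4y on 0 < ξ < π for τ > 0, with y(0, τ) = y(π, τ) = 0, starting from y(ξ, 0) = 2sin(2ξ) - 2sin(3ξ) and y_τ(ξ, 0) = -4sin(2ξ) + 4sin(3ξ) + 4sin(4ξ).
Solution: Substitute y = exp(-2τ)u, i.e. u = exp(2τ)y.
By the product rule, y_τ = exp(-2τ)(u_τ - 2u), y_ττ = exp(-2τ)(u_ττ - 4u_τ + 4u), y_ξξ = exp(-2τ)u_ξξ.
Substituting into the PDE and dividing by exp(-2τ): u_ττ - 4u_τ + 4u = u_ξξ - 4(u_τ - 2u) - 4u.
The lower-order terms cancel, leaving the standard wave equation u_ττ = u_ξξ.
Initial data for u: u(ξ,0) = y(ξ,0) = 2sin(2ξ) - 2sin(3ξ); u_τ(ξ,0) = y_τ(ξ,0) + 2y(ξ,0) = 4sin(4ξ). The boundary conditions carry over: u(0,τ) = u(π,τ) = 0.
Solve for u:
  Using separation of variables u = X(ξ)T(τ):
  Eigenfunctions: sin(nξ), n = 1, 2, 3, ...
  General solution: u(ξ, τ) = Σ [A_n cos(n τ) + B_n sin(n τ)] sin(nξ)
  From u(ξ,0) = 2sin(2ξ) - 2sin(3ξ): A_2=2, A_3=-2. From u_τ(ξ,0) = 4sin(4ξ), using u_τ(ξ,0) = Σ ω_n B_n sin(nξ) with ω_n = n: B_4 = 4/4 = 1.
Hence u(ξ,τ) = 2sin(2ξ)cos(2τ) - 2sin(3ξ)cos(3τ) + sin(4ξ)sin(4τ).
Transform back: y(ξ,τ) = exp(-2τ)u(ξ,τ).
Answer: y(ξ, τ) = 2exp(-2τ)sin(2ξ)cos(2τ) - 2exp(-2τ)sin(3ξ)cos(3τ) + exp(-2τ)sin(4ξ)sin(4τ)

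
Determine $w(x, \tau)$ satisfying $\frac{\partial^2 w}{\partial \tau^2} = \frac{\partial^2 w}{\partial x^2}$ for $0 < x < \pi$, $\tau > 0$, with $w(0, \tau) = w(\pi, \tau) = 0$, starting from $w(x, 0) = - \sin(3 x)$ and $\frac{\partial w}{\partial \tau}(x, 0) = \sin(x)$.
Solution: Using separation of variables $w = X(x)T(\tau)$:
Eigenfunctions: $\sin(nx)$, $n = 1, 2, 3, \ldots$
General solution: $w(x, \tau) = \sum [A_n \cos(n \tau) + B_n \sin(n \tau)] \sin(nx)$
From $w(x,0) = - \sin(3 x)$: $A_3=-1$. From $w_{\tau}(x,0) = \sin(x)$, using $w_{\tau}(x,0) = \sum \omega_n B_n \sin(nx)$ with $\omega_n = n$: $B_1 = 1/1 = 1$.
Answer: $w(x, \tau) = \sin(\tau) \sin(x) -  \sin(3 x) \cos(3 \tau)$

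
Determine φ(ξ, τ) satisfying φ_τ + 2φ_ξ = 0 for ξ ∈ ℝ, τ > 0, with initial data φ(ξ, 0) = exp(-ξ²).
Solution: By characteristics (dξ/dτ = 2), φ(ξ,τ) = f(ξ - 2τ) with f = φ(·, 0).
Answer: φ(ξ, τ) = exp(-(ξ - 2τ)²)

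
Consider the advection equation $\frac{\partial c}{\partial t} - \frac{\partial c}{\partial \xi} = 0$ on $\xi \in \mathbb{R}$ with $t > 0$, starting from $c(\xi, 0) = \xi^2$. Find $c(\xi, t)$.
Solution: By method of characteristics (waves move left with speed 1):
Along characteristics $\xi + t =$ const, $c$ is constant, so $c(\xi,t) = f(\xi + t)$ with $f = c( \cdot , 0)$.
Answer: $c(\xi, t) = \xi^2 + 2 \xi t + t^2$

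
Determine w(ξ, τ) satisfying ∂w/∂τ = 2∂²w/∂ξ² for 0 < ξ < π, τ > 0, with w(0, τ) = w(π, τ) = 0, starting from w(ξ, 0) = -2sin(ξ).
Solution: Using separation of variables w = X(ξ)T(τ):
Eigenfunctions: sin(nξ), n = 1, 2, 3, ...
General solution: w(ξ, τ) = Σ c_n sin(nξ) exp(-2n² τ)
Matching w(ξ,0) = -2sin(ξ) term by term: c_1=-2.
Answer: w(ξ, τ) = -2exp(-2τ)sin(ξ)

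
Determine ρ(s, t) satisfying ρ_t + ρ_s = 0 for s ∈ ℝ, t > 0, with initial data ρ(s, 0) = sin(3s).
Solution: By method of characteristics (waves move right with speed 1):
Along characteristics s - t = const, ρ is constant, so ρ(s,t) = f(s - t) with f = ρ(·, 0).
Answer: ρ(s, t) = sin(3s - 3t)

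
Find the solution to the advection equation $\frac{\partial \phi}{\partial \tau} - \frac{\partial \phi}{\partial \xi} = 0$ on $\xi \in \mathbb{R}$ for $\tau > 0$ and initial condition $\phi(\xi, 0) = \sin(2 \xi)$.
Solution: By method of characteristics (waves move left with speed 1):
Along characteristics $\xi + \tau =$ const, $\phi$ is constant, so $\phi(\xi,\tau) = f(\xi + \tau)$ with $f = \phi( \cdot , 0)$.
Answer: $\phi(\xi, \tau) = \sin(2 \tau + 2 \xi)$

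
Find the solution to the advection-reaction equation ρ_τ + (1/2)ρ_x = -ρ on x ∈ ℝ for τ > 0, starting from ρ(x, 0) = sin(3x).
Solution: Substitute ρ = exp(-τ)u, i.e. u = exp(τ)ρ.
By the product rule, ρ_τ = exp(-τ)(u_τ - u), ρ_x = exp(-τ)u_x.
Substituting into the PDE and dividing by exp(-τ): u_τ - u + (1/2)u_x = -u.
The lower-order terms cancel, leaving the standard advection equation u_τ + (1/2)u_x = 0.
Initial data for u: u(x,0) = ρ(x,0) = sin(3x).
Solve for u:
  By method of characteristics (waves move right with speed 1/2):
  Along characteristics x - (1/2)τ = const, u is constant, so u(x,τ) = f(x - (1/2)τ) with f = u(·, 0).
Hence u(x,τ) = sin(3x - 3τ/2).
Transform back: ρ(x,τ) = exp(-τ)u(x,τ).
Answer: ρ(x, τ) = exp(-τ)sin(3x - 3τ/2)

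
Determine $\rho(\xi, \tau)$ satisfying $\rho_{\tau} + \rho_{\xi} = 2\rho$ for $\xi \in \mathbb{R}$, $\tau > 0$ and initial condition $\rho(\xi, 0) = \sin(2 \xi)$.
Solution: Substitute $\rho = e^{2\tau}u$, i.e. $u = e^{-2\tau}\rho$.
By the product rule, $\rho_{\tau} = e^{2\tau}(u_{\tau} + 2u)$, $\rho_{\xi} = e^{2\tau}u_{\xi}$.
Substituting into the PDE and dividing by $e^{2\tau}$: $u_{\tau} + 2u + u_{\xi} = 2u$.
The lower-order terms cancel, leaving the standard advection equation $u_{\tau} + u_{\xi} = 0$.
Initial data for $u$: $u(\xi,0) = \rho(\xi,0) = \sin(2 \xi)$.
Solve for $u$:
  By method of characteristics (waves move right with speed 1):
  Along characteristics $\xi - \tau =$ const, $u$ is constant, so $u(\xi,\tau) = f(\xi - \tau)$ with $f = u( \cdot , 0)$.
Hence $u(\xi,\tau) = \sin(2 \xi - 2 \tau)$.
Transform back: $\rho(\xi,\tau) = e^{2\tau}u(\xi,\tau)$.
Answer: $\rho(\xi, \tau) = - e^{2 \tau} \sin(2 \tau - 2 \xi)$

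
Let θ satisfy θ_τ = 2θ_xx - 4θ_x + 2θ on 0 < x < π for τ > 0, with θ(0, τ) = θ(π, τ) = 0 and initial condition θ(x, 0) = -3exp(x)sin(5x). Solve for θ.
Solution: Substitute θ = exp(x)u, i.e. u = exp(-x)θ.
By the product rule, θ_x = exp(x)(u_x + u), θ_xx = exp(x)(u_xx + 2u_x + u), θ_τ = exp(x)u_τ.
Substituting into the PDE and dividing by exp(x): u_τ = 2(u_xx + 2u_x + u) - 4(u_x + u) + 2u.
The lower-order terms cancel, leaving the standard heat equation u_τ = 2u_xx.
Initial data for u: u(x,0) = exp(-x)θ(x,0) = -3sin(5x). The boundary conditions carry over: u(0,τ) = u(π,τ) = 0.
Solve for u:
  Using separation of variables u = X(x)G(τ):
  Eigenfunctions: sin(nx), n = 1, 2, 3, ...
  General solution: u(x, τ) = Σ c_n sin(nx) exp(-2n² τ)
  Matching u(x,0) = -3sin(5x) term by term: c_5=-3.
Hence u(x,τ) = -3exp(-50τ)sin(5x).
Transform back: θ(x,τ) = exp(x)u(x,τ).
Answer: θ(x, τ) = -3exp(x)exp(-50τ)sin(5x)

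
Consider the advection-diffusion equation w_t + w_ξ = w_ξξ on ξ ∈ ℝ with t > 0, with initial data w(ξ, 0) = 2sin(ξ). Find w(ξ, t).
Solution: Moving frame: η = ξ - t, σ = t, w = u(η,σ), so w_t = u_σ - u_η and w_ξξ = u_ηη.
Hence w_t + w_ξ = u_σ and the PDE becomes the heat equation u_σ = u_ηη on η ∈ ℝ.
Initial data: u(η,0) = w(η,0) = 2sin(η). Each mode sin(nη) decays as exp(-n²σ) on ℝ, so u(η,σ) = Σ c_n exp(-n²σ) sin(nη) with c_1=2: u(η,σ) = 2exp(-σ)sin(η).
Substituting back: w(ξ,t) = u(ξ - t, t).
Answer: w(ξ, t) = -2exp(-t)sin(t - ξ)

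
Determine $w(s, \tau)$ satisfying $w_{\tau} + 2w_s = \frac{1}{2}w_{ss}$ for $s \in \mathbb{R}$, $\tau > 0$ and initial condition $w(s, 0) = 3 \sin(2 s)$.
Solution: Moving frame: $\eta = s - 2\tau$, $\sigma = \tau$, $w = u(\eta,\sigma)$, so $w_{\tau} = u_{\sigma} - 2u_{\eta}$ and $w_{ss} = u_{\eta\eta}$.
Hence $w_{\tau} + 2w_s = u_{\sigma}$ and the PDE becomes the heat equation $u_{\sigma} = \frac{1}{2}u_{\eta\eta}$ on $\eta \in \mathbb{R}$.
Initial data: $u(\eta,0) = w(\eta,0) = 3 \sin(2 \eta)$. Each mode $\sin(n\eta)$ decays as $e^{-n^2\sigma/2}$ on $\mathbb{R}$, so $u(\eta,\sigma) = \sum c_n e^{-n^2\sigma/2} \sin(n\eta)$ with $c_2=3$: $u(\eta,\sigma) = 3 e^{-2 \sigma} \sin(2 \eta)$.
Substituting back: $w(s,\tau) = u(s - 2\tau, \tau)$.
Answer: $w(s, \tau) = -3 e^{-2 \tau} \sin(4 \tau - 2 s)$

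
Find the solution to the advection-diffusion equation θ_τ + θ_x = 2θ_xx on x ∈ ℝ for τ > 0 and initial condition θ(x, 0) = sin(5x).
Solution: Change to a moving frame: let η = x - τ, σ = τ and write θ(x,τ) = u(η,σ).
By the chain rule θ_τ = u_σ - u_η, θ_x = u_η, θ_xx = u_ηη.
Then θ_τ + θ_x = u_σ: the advection term cancels and the PDE becomes the heat equation u_σ = 2u_ηη on η ∈ ℝ.
Initial data: u(η,0) = θ(η,0) = sin(5η).
On η ∈ ℝ each mode satisfies (sin(nη))″ = -n² sin(nη), so exp(-2n²σ) sin(nη) solves the heat equation; by superposition u(η,σ) = Σ c_n exp(-2n²σ) sin(nη).
Reading off the coefficients: c_5=1, so u(η,σ) = exp(-50σ)sin(5η).
Substituting back η = x - τ, σ = τ: θ(x,τ) = u(x - τ, τ).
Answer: θ(x, τ) = exp(-50τ)sin(5x - 5τ)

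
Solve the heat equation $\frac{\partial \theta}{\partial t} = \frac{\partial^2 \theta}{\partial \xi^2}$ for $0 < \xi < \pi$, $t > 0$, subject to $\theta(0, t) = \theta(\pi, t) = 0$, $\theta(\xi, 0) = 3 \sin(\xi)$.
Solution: Using separation of variables $\theta = X(\xi)G(t)$:
Eigenfunctions: $\sin(n\xi)$, $n = 1, 2, 3, \ldots$
General solution: $\theta(\xi, t) = \sum c_n \sin(n\xi) e^{-n^2 t}$
Matching $\theta(\xi,0) = 3 \sin(\xi)$ term by term: $c_1=3$.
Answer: $\theta(\xi, t) = 3 e^{-t} \sin(\xi)$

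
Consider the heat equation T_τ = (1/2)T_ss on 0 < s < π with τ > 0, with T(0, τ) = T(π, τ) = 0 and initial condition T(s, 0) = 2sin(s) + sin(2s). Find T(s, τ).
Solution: Separating variables: T = Σ c_n exp(-n²τ/2) sin(ns). From T(s,0) = 2sin(s) + sin(2s): c_1=2, c_2=1.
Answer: T(s, τ) = exp(-2τ)sin(2s) + 2exp(-τ/2)sin(s)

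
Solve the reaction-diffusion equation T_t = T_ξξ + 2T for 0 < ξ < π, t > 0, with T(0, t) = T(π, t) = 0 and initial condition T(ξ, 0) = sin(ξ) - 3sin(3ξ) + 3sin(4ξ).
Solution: Substitute T = exp(2t)u, i.e. u = exp(-2t)T.
By the product rule, T_t = exp(2t)(u_t + 2u), T_ξξ = exp(2t)u_ξξ.
Substituting into the PDE and dividing by exp(2t): u_t + 2u = u_ξξ + 2u.
The lower-order terms cancel, leaving the standard heat equation u_t = u_ξξ.
Initial data for u: u(ξ,0) = T(ξ,0) = sin(ξ) - 3sin(3ξ) + 3sin(4ξ). The boundary conditions carry over: u(0,t) = u(π,t) = 0.
Solve for u:
  Using separation of variables u = X(ξ)G(t):
  Eigenfunctions: sin(nξ), n = 1, 2, 3, ...
  General solution: u(ξ, t) = Σ c_n sin(nξ) exp(-n² t)
  Matching u(ξ,0) = sin(ξ) - 3sin(3ξ) + 3sin(4ξ) term by term: c_1=1, c_3=-3, c_4=3.
Hence u(ξ,t) = exp(-t)sin(ξ) - 3exp(-9t)sin(3ξ) + 3exp(-16t)sin(4ξ).
Transform back: T(ξ,t) = exp(2t)u(ξ,t).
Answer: T(ξ, t) = exp(t)sin(ξ) - 3exp(-7t)sin(3ξ) + 3exp(-14t)sin(4ξ)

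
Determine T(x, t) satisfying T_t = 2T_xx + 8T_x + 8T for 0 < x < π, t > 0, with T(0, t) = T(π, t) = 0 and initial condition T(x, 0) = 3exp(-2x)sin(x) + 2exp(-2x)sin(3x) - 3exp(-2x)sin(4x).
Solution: Substitute T = exp(-2x)u, i.e. u = exp(2x)T.
By the product rule, T_x = exp(-2x)(u_x - 2u), T_xx = exp(-2x)(u_xx - 4u_x + 4u), T_t = exp(-2x)u_t.
Substituting into the PDE and dividing by exp(-2x): u_t = 2(u_xx - 4u_x + 4u) + 8(u_x - 2u) + 8u.
The lower-order terms cancel, leaving the standard heat equation u_t = 2u_xx.
Initial data for u: u(x,0) = exp(2x)T(x,0) = 3sin(x) + 2sin(3x) - 3sin(4x). The boundary conditions carry over: u(0,t) = u(π,t) = 0.
Solve for u:
  Using separation of variables u = X(x)G(t):
  Eigenfunctions: sin(nx), n = 1, 2, 3, ...
  General solution: u(x, t) = Σ c_n sin(nx) exp(-2n² t)
  Matching u(x,0) = 3sin(x) + 2sin(3x) - 3sin(4x) term by term: c_1=3, c_3=2, c_4=-3.
Hence u(x,t) = 3exp(-2t)sin(x) + 2exp(-18t)sin(3x) - 3exp(-32t)sin(4x).
Transform back: T(x,t) = exp(-2x)u(x,t).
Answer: T(x, t) = 3exp(-2t)exp(-2x)sin(x) + 2exp(-18t)exp(-2x)sin(3x) - 3exp(-32t)exp(-2x)sin(4x)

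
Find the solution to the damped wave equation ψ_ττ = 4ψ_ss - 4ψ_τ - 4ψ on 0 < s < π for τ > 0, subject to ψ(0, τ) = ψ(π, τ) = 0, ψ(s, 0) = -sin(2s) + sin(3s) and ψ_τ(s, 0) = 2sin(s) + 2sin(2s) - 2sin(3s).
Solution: Substitute ψ = exp(-2τ)u, i.e. u = exp(2τ)ψ.
By the product rule, ψ_τ = exp(-2τ)(u_τ - 2u), ψ_ττ = exp(-2τ)(u_ττ - 4u_τ + 4u), ψ_ss = exp(-2τ)u_ss.
Substituting into the PDE and dividing by exp(-2τ): u_ττ - 4u_τ + 4u = 4u_ss - 4(u_τ - 2u) - 4u.
The lower-order terms cancel, leaving the standard wave equation u_ττ = 4u_ss.
Initial data for u: u(s,0) = ψ(s,0) = -sin(2s) + sin(3s); u_τ(s,0) = ψ_τ(s,0) + 2ψ(s,0) = 2sin(s). The boundary conditions carry over: u(0,τ) = u(π,τ) = 0.
Solve for u:
  Using separation of variables u = X(s)T(τ):
  Eigenfunctions: sin(ns), n = 1, 2, 3, ...
  General solution: u(s, τ) = Σ [A_n cos(2n τ) + B_n sin(2n τ)] sin(ns)
  From u(s,0) = -sin(2s) + sin(3s): A_2=-1, A_3=1. From u_τ(s,0) = 2sin(s), using u_τ(s,0) = Σ ω_n B_n sin(ns) with ω_n = 2n: B_1 = 2/2 = 1.
Hence u(s,τ) = sin(s)sin(2τ) - sin(2s)cos(4τ) + sin(3s)cos(6τ).
Transform back: ψ(s,τ) = exp(-2τ)u(s,τ).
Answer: ψ(s, τ) = exp(-2τ)sin(s)sin(2τ) - exp(-2τ)sin(2s)cos(4τ) + exp(-2τ)sin(3s)cos(6τ)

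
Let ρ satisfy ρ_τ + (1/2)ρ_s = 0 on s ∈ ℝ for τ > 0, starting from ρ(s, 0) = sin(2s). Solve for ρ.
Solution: By characteristics (ds/dτ = 1/2), ρ(s,τ) = f(s - (1/2)τ) with f = ρ(·, 0).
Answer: ρ(s, τ) = sin(2s - τ)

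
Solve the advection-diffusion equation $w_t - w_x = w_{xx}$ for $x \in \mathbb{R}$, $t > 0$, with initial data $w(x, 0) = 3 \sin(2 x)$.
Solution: Moving frame: $\eta = x + t$, $\sigma = t$, $w = u(\eta,\sigma)$, so $w_t = u_{\sigma} + u_{\eta}$ and $w_{xx} = u_{\eta\eta}$.
Hence $w_t - w_x = u_{\sigma}$ and the PDE becomes the heat equation $u_{\sigma} = u_{\eta\eta}$ on $\eta \in \mathbb{R}$.
Initial data: $u(\eta,0) = w(\eta,0) = 3 \sin(2 \eta)$. Each mode $\sin(n\eta)$ decays as $e^{-n^2\sigma}$ on $\mathbb{R}$, so $u(\eta,\sigma) = \sum c_n e^{-n^2\sigma} \sin(n\eta)$ with $c_2=3$: $u(\eta,\sigma) = 3 e^{-4 \sigma} \sin(2 \eta)$.
Substituting back: $w(x,t) = u(x + t, t)$.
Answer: $w(x, t) = 3 e^{-4 t} \sin(2 t + 2 x)$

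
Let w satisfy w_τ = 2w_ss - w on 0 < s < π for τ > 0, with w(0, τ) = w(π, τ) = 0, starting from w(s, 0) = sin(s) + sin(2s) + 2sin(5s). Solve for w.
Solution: Substitute w = exp(-τ)u, i.e. u = exp(τ)w.
By the product rule, w_τ = exp(-τ)(u_τ - u), w_ss = exp(-τ)u_ss.
Substituting into the PDE and dividing by exp(-τ): u_τ - u = 2u_ss - u.
The lower-order terms cancel, leaving the standard heat equation u_τ = 2u_ss.
Initial data for u: u(s,0) = w(s,0) = sin(s) + sin(2s) + 2sin(5s). The boundary conditions carry over: u(0,τ) = u(π,τ) = 0.
Solve for u:
  Using separation of variables u = X(s)T(τ):
  Eigenfunctions: sin(ns), n = 1, 2, 3, ...
  General solution: u(s, τ) = Σ c_n sin(ns) exp(-2n² τ)
  Matching u(s,0) = sin(s) + sin(2s) + 2sin(5s) term by term: c_1=1, c_2=1, c_5=2.
Hence u(s,τ) = exp(-2τ)sin(s) + exp(-8τ)sin(2s) + 2exp(-50τ)sin(5s).
Transform back: w(s,τ) = exp(-τ)u(s,τ).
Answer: w(s, τ) = exp(-3τ)sin(s) + exp(-9τ)sin(2s) + 2exp(-51τ)sin(5s)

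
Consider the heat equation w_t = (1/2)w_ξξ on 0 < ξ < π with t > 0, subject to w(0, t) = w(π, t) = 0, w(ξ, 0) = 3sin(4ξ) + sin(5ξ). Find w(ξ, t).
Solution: Separating variables: w = Σ c_n exp(-n²t/2) sin(nξ). From w(ξ,0) = 3sin(4ξ) + sin(5ξ): c_4=3, c_5=1.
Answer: w(ξ, t) = 3exp(-8t)sin(4ξ) + exp(-25t/2)sin(5ξ)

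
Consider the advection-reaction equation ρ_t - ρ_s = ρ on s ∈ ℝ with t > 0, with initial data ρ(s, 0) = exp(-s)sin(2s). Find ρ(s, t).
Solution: Substitute ρ = exp(-s)u.
Then ρ_s = exp(-s)(u_s - u), ρ_t = exp(-s)u_t; substituting and dividing by exp(-s), the lower-order terms cancel: u_t - u_s = 0 (standard advection equation).
Data for u: u(s,0) = exp(s)ρ(s,0) = sin(2s).
By characteristics (ds/dt = -1), u(s,t) = f(s + t) with f = u(·, 0).
So u(s,t) = sin(2s + 2t), and ρ(s,t) = exp(-s)u(s,t).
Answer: ρ(s, t) = exp(-s)sin(2s + 2t)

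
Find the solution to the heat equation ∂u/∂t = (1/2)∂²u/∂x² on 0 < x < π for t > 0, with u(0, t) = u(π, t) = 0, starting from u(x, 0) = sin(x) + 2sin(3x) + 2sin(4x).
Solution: Separating variables: u = Σ c_n exp(-n²t/2) sin(nx). From u(x,0) = sin(x) + 2sin(3x) + 2sin(4x): c_1=1, c_3=2, c_4=2.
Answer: u(x, t) = 2exp(-8t)sin(4x) + exp(-t/2)sin(x) + 2exp(-9t/2)sin(3x)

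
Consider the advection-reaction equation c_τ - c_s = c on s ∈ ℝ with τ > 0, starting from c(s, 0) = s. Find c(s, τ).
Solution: Substitute c = exp(τ)u.
Then c_τ = exp(τ)(u_τ + u), c_s = exp(τ)u_s; substituting and dividing by exp(τ), the lower-order terms cancel: u_τ - u_s = 0 (standard advection equation).
Data for u: u(s,0) = c(s,0) = s.
By characteristics (ds/dτ = -1), u(s,τ) = f(s + τ) with f = u(·, 0).
So u(s,τ) = s + τ, and c(s,τ) = exp(τ)u(s,τ).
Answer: c(s, τ) = sexp(τ) + τexp(τ)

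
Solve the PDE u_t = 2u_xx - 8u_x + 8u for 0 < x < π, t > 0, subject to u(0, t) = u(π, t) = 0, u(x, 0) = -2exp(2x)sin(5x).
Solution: Substitute u = exp(2x)w.
Then u_x = exp(2x)(w_x + 2w), u_xx = exp(2x)(w_xx + 4w_x + 4w), u_t = exp(2x)w_t; substituting and dividing by exp(2x), the lower-order terms cancel: w_t = 2w_xx (standard heat equation).
Data for w: w(x,0) = exp(-2x)u(x,0) = -2sin(5x). The boundary conditions carry over: w(0,t) = w(π,t) = 0.
Separating variables: w = Σ c_n exp(-2n²t) sin(nx). From w(x,0) = -2sin(5x): c_5=-2.
So w(x,t) = -2exp(-50t)sin(5x), and u(x,t) = exp(2x)w(x,t).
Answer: u(x, t) = -2exp(-50t)exp(2x)sin(5x)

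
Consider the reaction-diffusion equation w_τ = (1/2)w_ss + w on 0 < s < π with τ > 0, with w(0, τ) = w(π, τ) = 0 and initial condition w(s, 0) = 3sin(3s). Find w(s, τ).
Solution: Substitute w = exp(τ)u.
Then w_τ = exp(τ)(u_τ + u), w_ss = exp(τ)u_ss; substituting and dividing by exp(τ), the lower-order terms cancel: u_τ = (1/2)u_ss (standard heat equation).
Data for u: u(s,0) = w(s,0) = 3sin(3s). The boundary conditions carry over: u(0,τ) = u(π,τ) = 0.
Separating variables: u = Σ c_n exp(-n²τ/2) sin(ns). From u(s,0) = 3sin(3s): c_3=3.
So u(s,τ) = 3exp(-9τ/2)sin(3s), and w(s,τ) = exp(τ)u(s,τ).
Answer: w(s, τ) = 3exp(-7τ/2)sin(3s)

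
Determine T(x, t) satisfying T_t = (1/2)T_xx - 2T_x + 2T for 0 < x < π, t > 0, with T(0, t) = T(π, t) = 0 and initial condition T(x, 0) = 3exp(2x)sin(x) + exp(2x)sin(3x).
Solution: Substitute T = exp(2x)u, i.e. u = exp(-2x)T.
By the product rule, T_x = exp(2x)(u_x + 2u), T_xx = exp(2x)(u_xx + 4u_x + 4u), T_t = exp(2x)u_t.
Substituting into the PDE and dividing by exp(2x): u_t = (1/2)(u_xx + 4u_x + 4u) - 2(u_x + 2u) + 2u.
The lower-order terms cancel, leaving the standard heat equation u_t = (1/2)u_xx.
Initial data for u: u(x,0) = exp(-2x)T(x,0) = 3sin(x) + sin(3x). The boundary conditions carry over: u(0,t) = u(π,t) = 0.
Solve for u:
  Using separation of variables u = X(x)G(t):
  Eigenfunctions: sin(nx), n = 1, 2, 3, ...
  General solution: u(x, t) = Σ c_n sin(nx) exp(-n² t/2)
  Matching u(x,0) = 3sin(x) + sin(3x) term by term: c_1=3, c_3=1.
Hence u(x,t) = 3exp(-t/2)sin(x) + exp(-9t/2)sin(3x).
Transform back: T(x,t) = exp(2x)u(x,t).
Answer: T(x, t) = 3exp(-t/2)exp(2x)sin(x) + exp(-9t/2)exp(2x)sin(3x)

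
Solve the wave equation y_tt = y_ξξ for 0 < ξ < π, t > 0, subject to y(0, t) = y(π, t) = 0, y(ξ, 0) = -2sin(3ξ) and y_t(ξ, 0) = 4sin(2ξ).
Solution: Using separation of variables y = X(ξ)T(t):
Eigenfunctions: sin(nξ), n = 1, 2, 3, ...
General solution: y(ξ, t) = Σ [A_n cos(n t) + B_n sin(n t)] sin(nξ)
From y(ξ,0) = -2sin(3ξ): A_3=-2. From y_t(ξ,0) = 4sin(2ξ), using y_t(ξ,0) = Σ ω_n B_n sin(nξ) with ω_n = n: B_2 = 4/2 = 2.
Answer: y(ξ, t) = 2sin(2t)sin(2ξ) - 2sin(3ξ)cos(3t)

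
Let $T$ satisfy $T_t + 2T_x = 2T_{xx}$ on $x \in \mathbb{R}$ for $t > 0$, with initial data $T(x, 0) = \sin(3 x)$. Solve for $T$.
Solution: Change to a moving frame: let $\eta = x - 2t$, $\sigma = t$ and write $T(x,t) = u(\eta,\sigma)$.
By the chain rule $T_t = u_{\sigma} - 2u_{\eta}$, $T_x = u_{\eta}$, $T_{xx} = u_{\eta\eta}$.
Then $T_t + 2T_x = u_{\sigma}$: the advection term cancels and the PDE becomes the heat equation $u_{\sigma} = 2u_{\eta\eta}$ on $\eta \in \mathbb{R}$.
Initial data: $u(\eta,0) = T(\eta,0) = \sin(3 \eta)$.
On $\eta \in \mathbb{R}$ each mode satisfies $(\sin(n\eta))'' = -n^2 \sin(n\eta)$, so $e^{-2n^2\sigma} \sin(n\eta)$ solves the heat equation; by superposition $u(\eta,\sigma) = \sum c_n e^{-2n^2\sigma} \sin(n\eta)$.
Reading off the coefficients: $c_3=1$, so $u(\eta,\sigma) = e^{-18 \sigma} \sin(3 \eta)$.
Substituting back $\eta = x - 2t$, $\sigma = t$: $T(x,t) = u(x - 2t, t)$.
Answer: $T(x, t) = - e^{-18 t} \sin(6 t - 3 x)$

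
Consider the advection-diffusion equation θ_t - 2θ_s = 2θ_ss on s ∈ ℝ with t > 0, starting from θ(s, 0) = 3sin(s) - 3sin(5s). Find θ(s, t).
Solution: Moving frame: η = s + 2t, σ = t, θ = u(η,σ), so θ_t = u_σ + 2u_η and θ_ss = u_ηη.
Hence θ_t - 2θ_s = u_σ and the PDE becomes the heat equation u_σ = 2u_ηη on η ∈ ℝ.
Initial data: u(η,0) = θ(η,0) = 3sin(η) - 3sin(5η). Each mode sin(nη) decays as exp(-2n²σ) on ℝ, so u(η,σ) = Σ c_n exp(-2n²σ) sin(nη) with c_1=3, c_5=-3: u(η,σ) = 3exp(-2σ)sin(η) - 3exp(-50σ)sin(5η).
Substituting back: θ(s,t) = u(s + 2t, t).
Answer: θ(s, t) = 3exp(-2t)sin(s + 2t) - 3exp(-50t)sin(5s + 10t)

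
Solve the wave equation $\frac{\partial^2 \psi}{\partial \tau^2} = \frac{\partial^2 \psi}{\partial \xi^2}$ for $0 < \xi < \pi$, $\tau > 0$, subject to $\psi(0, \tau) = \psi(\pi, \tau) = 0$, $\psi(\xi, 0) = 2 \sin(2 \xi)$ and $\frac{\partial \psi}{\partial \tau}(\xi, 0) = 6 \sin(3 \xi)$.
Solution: Separating variables: $\psi = \sum [A_n \cos(\omega_n \tau) + B_n \sin(\omega_n \tau)] \sin(n\xi)$, $\omega_n = n$. From ICs ($B_n$ = velocity coefficient / $\omega_n$): $A_2=2, B_3=2$.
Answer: $\psi(\xi, \tau) = 2 \sin(3 \tau) \sin(3 \xi) + 2 \sin(2 \xi) \cos(2 \tau)$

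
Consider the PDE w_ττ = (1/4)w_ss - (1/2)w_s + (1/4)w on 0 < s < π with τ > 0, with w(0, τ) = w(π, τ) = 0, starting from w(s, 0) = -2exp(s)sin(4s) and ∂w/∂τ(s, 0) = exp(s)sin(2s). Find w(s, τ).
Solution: Substitute w = exp(s)u.
Then w_s = exp(s)(u_s + u), w_ss = exp(s)(u_ss + 2u_s + u), w_ττ = exp(s)u_ττ; substituting and dividing by exp(s), the lower-order terms cancel: u_ττ = (1/4)u_ss (standard wave equation).
Data for u: u(s,0) = exp(-s)w(s,0) = -2sin(4s); u_τ(s,0) = exp(-s)w_τ(s,0) = sin(2s). The boundary conditions carry over: u(0,τ) = u(π,τ) = 0.
Separating variables: u = Σ [A_n cos(ω_n τ) + B_n sin(ω_n τ)] sin(ns), ω_n = n/2. From ICs (B_n = velocity coefficient / ω_n): A_4=-2, B_2=1.
So u(s,τ) = sin(2s)sin(τ) - 2sin(4s)cos(2τ), and w(s,τ) = exp(s)u(s,τ).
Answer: w(s, τ) = exp(s)sin(2s)sin(τ) - 2exp(s)sin(4s)cos(2τ)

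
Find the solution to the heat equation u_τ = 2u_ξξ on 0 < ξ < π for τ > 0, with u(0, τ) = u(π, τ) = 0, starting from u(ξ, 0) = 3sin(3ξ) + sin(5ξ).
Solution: Separating variables: u = Σ c_n exp(-2n²τ) sin(nξ). From u(ξ,0) = 3sin(3ξ) + sin(5ξ): c_3=3, c_5=1.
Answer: u(ξ, τ) = 3exp(-18τ)sin(3ξ) + exp(-50τ)sin(5ξ)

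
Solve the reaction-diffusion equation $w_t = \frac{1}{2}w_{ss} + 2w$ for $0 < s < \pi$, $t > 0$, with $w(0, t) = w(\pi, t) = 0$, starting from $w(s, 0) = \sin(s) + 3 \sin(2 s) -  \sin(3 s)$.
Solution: Substitute $w = e^{2t}u$, i.e. $u = e^{-2t}w$.
By the product rule, $w_t = e^{2t}(u_t + 2u)$, $w_{ss} = e^{2t}u_{ss}$.
Substituting into the PDE and dividing by $e^{2t}$: $u_t + 2u = \frac{1}{2}u_{ss} + 2u$.
The lower-order terms cancel, leaving the standard heat equation $u_t = \frac{1}{2}u_{ss}$.
Initial data for $u$: $u(s,0) = w(s,0) = \sin(s) + 3 \sin(2 s) - \sin(3 s)$. The boundary conditions carry over: $u(0,t) = u(\pi,t) = 0$.
Solve for $u$:
  Using separation of variables $u = X(s)T(t)$:
  Eigenfunctions: $\sin(ns)$, $n = 1, 2, 3, \ldots$
  General solution: $u(s, t) = \sum c_n \sin(ns) e^{-n^2 t/2}$
  Matching $u(s,0) = \sin(s) + 3 \sin(2 s) - \sin(3 s)$ term by term: $c_1=1, c_2=3, c_3=-1$.
Hence $u(s,t) = 3 e^{-2 t} \sin(2 s) + e^{-t/2} \sin(s) - e^{-9 t/2} \sin(3 s)$.
Transform back: $w(s,t) = e^{2t}u(s,t)$.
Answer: $w(s, t) = e^{3 t/2} \sin(s) + 3 \sin(2 s) -  e^{-5 t/2} \sin(3 s)$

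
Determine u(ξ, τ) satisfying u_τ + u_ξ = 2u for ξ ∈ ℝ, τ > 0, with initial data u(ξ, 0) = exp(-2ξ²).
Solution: Substitute u = exp(2τ)w, i.e. w = exp(-2τ)u.
By the product rule, u_τ = exp(2τ)(w_τ + 2w), u_ξ = exp(2τ)w_ξ.
Substituting into the PDE and dividing by exp(2τ): w_τ + 2w + w_ξ = 2w.
The lower-order terms cancel, leaving the standard advection equation w_τ + w_ξ = 0.
Initial data for w: w(ξ,0) = u(ξ,0) = exp(-2ξ²).
Solve for w:
  By method of characteristics (waves move right with speed 1):
  Along characteristics ξ - τ = const, w is constant, so w(ξ,τ) = f(ξ - τ) with f = w(·, 0).
Hence w(ξ,τ) = exp(-2(ξ - τ)²).
Transform back: u(ξ,τ) = exp(2τ)w(ξ,τ).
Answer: u(ξ, τ) = exp(2τ)exp(-2(ξ - τ)²)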